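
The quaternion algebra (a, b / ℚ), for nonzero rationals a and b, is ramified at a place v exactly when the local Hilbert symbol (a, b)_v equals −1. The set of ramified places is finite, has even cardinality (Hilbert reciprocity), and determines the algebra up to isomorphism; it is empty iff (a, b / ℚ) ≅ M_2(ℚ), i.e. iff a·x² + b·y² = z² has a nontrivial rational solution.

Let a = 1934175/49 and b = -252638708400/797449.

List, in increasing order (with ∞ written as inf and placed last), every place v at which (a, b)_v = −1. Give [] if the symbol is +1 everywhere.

[37, 41]

Mod squares: a ≡ 77367, b ≡ -46139. Check v ∈ {∞, 2, 3, 5, 7, 13, 17, 19, 29, 37, 41, 43, 47}.
v=7: a=7^-2·(≡5), b=7^0·(≡3) mod 7; (5|7)=-1, (3|7)=-1; (−1)^{-2·0·3}·(-1)^0·(-1)^-2 = +1.
v=2: v_2(a)=0, v_2(b)=4; units ≡ 7, 5 (mod 8); ε·ε+αω+βω = 1·0+0·1+4·0 ≡ 0  ⇒  (a,b)_2 = +1.
v=43: a=43^0·(≡13), b=43^1·(≡34) mod 43; (13|43)=+1, (34|43)=-1; (−1)^{0·1·21}·(+1)^1·(-1)^0 = +1.
v=13: a=13^0·(≡10), b=13^2·(≡6) mod 13; (10|13)=+1, (6|13)=-1; (−1)^{0·2·6}·(+1)^2·(-1)^0 = +1.
v=47: a=47^0·(≡39), b=47^-2·(≡41) mod 47; (39|47)=-1, (41|47)=-1; (−1)^{0·-2·23}·(-1)^-2·(-1)^0 = +1.
v=3: a=3^1·(≡1), b=3^4·(≡1) mod 3; (1|3)=+1, (1|3)=+1; (−1)^{1·4·1}·(+1)^4·(+1)^1 = +1.
v=5: a=5^2·(≡3), b=5^2·(≡1) mod 5; (3|5)=-1, (1|5)=+1; (−1)^{2·2·2}·(-1)^2·(+1)^2 = +1.
v=29: a=29^0·(≡1), b=29^1·(≡9) mod 29; (1|29)=+1, (9|29)=+1; (−1)^{0·1·14}·(+1)^1·(+1)^0 = +1.
v=41: a=41^1·(≡39), b=41^0·(≡3) mod 41; (39|41)=+1, (3|41)=-1; (−1)^{1·0·20}·(+1)^0·(-1)^1 = -1.
v=19: a=19^0·(≡15), b=19^-2·(≡14) mod 19; (15|19)=-1, (14|19)=-1; (−1)^{0·-2·9}·(-1)^-2·(-1)^0 = +1.
v=∞: 77367 > 0 and -46139 < 0  ⇒  (a,b)_∞ = +1.
v=17: a=17^1·(≡3), b=17^0·(≡9) mod 17; (3|17)=-1, (9|17)=+1; (−1)^{1·0·8}·(-1)^0·(+1)^1 = +1.
v=37: a=37^1·(≡18), b=37^1·(≡9) mod 37; (18|37)=-1, (9|37)=+1; (−1)^{1·1·18}·(-1)^1·(+1)^1 = -1.
(77367, -46139 / ℚ) ramifies at {37, 41}: a division algebra.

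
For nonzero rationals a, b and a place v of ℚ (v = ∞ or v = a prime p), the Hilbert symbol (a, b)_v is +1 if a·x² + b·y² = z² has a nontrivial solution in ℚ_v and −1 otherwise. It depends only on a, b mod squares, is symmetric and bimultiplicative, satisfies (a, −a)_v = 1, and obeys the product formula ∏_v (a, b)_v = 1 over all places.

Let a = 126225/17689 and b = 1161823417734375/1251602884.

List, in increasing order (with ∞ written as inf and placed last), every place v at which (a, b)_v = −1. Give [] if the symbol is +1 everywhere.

(a, b) ≡ (561, 39215) mod (ℚ^×)²; places V = {2, 3, 5, 7, 11, 17, 19, 23, 31, ∞}.
(a,b)_7: α=-2, u≡2; β=-4, v≡4 (mod 7); (2|7)=+1, (4|7)=+1; sign (−1)^0·+1^-4·+1^-2 = +1.
(a,b)_2: α=0, β=-2; u≡1, v≡7 (mod 8); ε(u)ε(v)=0·1, αω(v)=0·0, βω(u)=-2·0; sum ≡ 0  ⇒  +1.
(a,b)_31: α=0, u≡29; β=1, v≡16 (mod 31); (29|31)=-1, (16|31)=+1; sign (−1)^0·-1^1·+1^0 = -1.
(a,b)_3: α=3, u≡1; β=8, v≡2 (mod 3); (1|3)=+1, (2|3)=-1; sign (−1)^0·+1^8·-1^3 = -1.
(a,b)_∞: sgn(561)=+, sgn(39215)=+, so +1.
(a,b)_19: α=-2, u≡18; β=-4, v≡13 (mod 19); (18|19)=-1, (13|19)=-1; sign (−1)^0·-1^-4·-1^-2 = +1.
(a,b)_11: α=1, u≡2; β=1, v≡5 (mod 11); (2|11)=-1, (5|11)=+1; sign (−1)^1·-1^1·+1^1 = +1.
(a,b)_17: α=1, u≡9; β=2, v≡8 (mod 17); (9|17)=+1, (8|17)=+1; sign (−1)^0·+1^2·+1^1 = +1.
(a,b)_23: α=0, u≡12; β=1, v≡2 (mod 23); (12|23)=+1, (2|23)=+1; sign (−1)^0·+1^1·+1^0 = +1.
(a,b)_5: α=2, u≡1; β=7, v≡3 (mod 5); (1|5)=+1, (3|5)=-1; sign (−1)^0·+1^7·-1^2 = +1.
(561, 39215 / ℚ) ramifies at {3, 31}: a division algebra.

[3, 31]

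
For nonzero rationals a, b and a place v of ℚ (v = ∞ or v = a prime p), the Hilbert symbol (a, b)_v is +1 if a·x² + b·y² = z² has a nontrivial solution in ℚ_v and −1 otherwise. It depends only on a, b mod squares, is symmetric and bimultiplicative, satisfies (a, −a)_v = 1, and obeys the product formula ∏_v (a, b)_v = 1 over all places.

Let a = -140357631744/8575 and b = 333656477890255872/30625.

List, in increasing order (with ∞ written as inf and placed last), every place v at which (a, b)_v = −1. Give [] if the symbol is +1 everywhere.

[2, 23]

(a, b) ≡ (-2233, 23) mod (ℚ^×)²; places V = {2, 3, 5, 7, 11, 19, 23, 29, ∞}.
(a,b)_19: α=2, u≡9; β=2, v≡16 (mod 19); (9|19)=+1, (16|19)=+1; sign (−1)^0·+1^2·+1^2 = +1.
(a,b)_5: α=-2, u≡2; β=-4, v≡3 (mod 5); (2|5)=-1, (3|5)=-1; sign (−1)^0·-1^-4·-1^-2 = +1.
(a,b)_2: α=8, β=10; u≡7, v≡7 (mod 8); ε(u)ε(v)=1·1, αω(v)=8·0, βω(u)=10·0; sum ≡ 1  ⇒  -1.
(a,b)_7: α=-3, u≡5; β=-2, v≡1 (mod 7); (5|7)=-1, (1|7)=+1; sign (−1)^0·-1^-2·+1^-3 = +1.
(a,b)_11: α=1, u≡8; β=2, v≡3 (mod 11); (8|11)=-1, (3|11)=+1; sign (−1)^0·-1^2·+1^1 = +1.
(a,b)_3: α=2, u≡2; β=6, v≡2 (mod 3); (2|3)=-1, (2|3)=-1; sign (−1)^0·-1^6·-1^2 = +1.
(a,b)_23: α=2, u≡21; β=3, v≡4 (mod 23); (21|23)=-1, (4|23)=+1; sign (−1)^0·-1^3·+1^2 = -1.
(a,b)_29: α=1, u≡12; β=2, v≡1 (mod 29); (12|29)=-1, (1|29)=+1; sign (−1)^0·-1^2·+1^1 = +1.
(a,b)_∞: sgn(-2233)=−, sgn(23)=+, so +1.
(-2233, 23 / ℚ) ramifies at {2, 23}: a division algebra.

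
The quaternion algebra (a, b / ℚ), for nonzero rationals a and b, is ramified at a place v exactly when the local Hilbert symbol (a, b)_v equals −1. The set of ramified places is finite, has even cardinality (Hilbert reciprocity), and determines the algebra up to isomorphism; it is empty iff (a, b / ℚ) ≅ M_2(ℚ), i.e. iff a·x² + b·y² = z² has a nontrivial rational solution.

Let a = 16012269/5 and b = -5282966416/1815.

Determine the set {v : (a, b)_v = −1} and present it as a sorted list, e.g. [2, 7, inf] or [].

[5, 13]

Mod squares: a ≡ 3705, b ≡ -25935. Check v ∈ {∞, 2, 3, 5, 7, 11, 13, 19, 23}.
v=5: a=5^-1·(≡4), b=5^-1·(≡3) mod 5; (4|5)=+1, (3|5)=-1; (−1)^{-1·-1·2}·(+1)^-1·(-1)^-1 = -1.
v=2: v_2(a)=0, v_2(b)=4; units ≡ 1, 1 (mod 8); ε·ε+αω+βω = 0·0+0·0+4·0 ≡ 0  ⇒  (a,b)_2 = +1.
v=23: a=23^0·(≡12), b=23^2·(≡6) mod 23; (12|23)=+1, (6|23)=+1; (−1)^{0·2·11}·(+1)^2·(+1)^0 = +1.
v=11: a=11^0·(≡4), b=11^-2·(≡5) mod 11; (4|11)=+1, (5|11)=+1; (−1)^{0·-2·5}·(+1)^-2·(+1)^0 = +1.
v=19: a=19^1·(≡5), b=19^3·(≡15) mod 19; (5|19)=+1, (15|19)=-1; (−1)^{1·3·9}·(+1)^3·(-1)^1 = +1.
v=7: a=7^4·(≡1), b=7^1·(≡3) mod 7; (1|7)=+1, (3|7)=-1; (−1)^{4·1·3}·(+1)^1·(-1)^4 = +1.
v=13: a=13^1·(≡3), b=13^1·(≡6) mod 13; (3|13)=+1, (6|13)=-1; (−1)^{1·1·6}·(+1)^1·(-1)^1 = -1.
v=3: a=3^3·(≡2), b=3^-1·(≡1) mod 3; (2|3)=-1, (1|3)=+1; (−1)^{3·-1·1}·(-1)^-1·(+1)^3 = +1.
v=∞: 3705 > 0 and -25935 < 0  ⇒  (a,b)_∞ = +1.
Ram(3705, -25935) = {5, 13}; no ℚ_5-point on the conic.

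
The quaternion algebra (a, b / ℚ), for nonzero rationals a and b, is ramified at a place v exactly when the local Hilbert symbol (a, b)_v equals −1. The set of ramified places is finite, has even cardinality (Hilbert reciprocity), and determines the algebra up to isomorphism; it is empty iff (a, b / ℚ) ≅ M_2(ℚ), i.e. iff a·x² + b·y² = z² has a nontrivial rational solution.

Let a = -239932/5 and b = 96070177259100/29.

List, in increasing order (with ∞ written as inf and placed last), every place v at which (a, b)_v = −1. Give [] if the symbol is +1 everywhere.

[11, 19, 29, 41]

Mod squares: a ≡ -299915, b ≡ 187891. Check v ∈ {∞, 2, 3, 5, 7, 11, 19, 29, 31, 41}.
v=31: a=31^0·(≡14), b=31^1·(≡16) mod 31; (14|31)=+1, (16|31)=+1; (−1)^{0·1·15}·(+1)^1·(+1)^0 = +1.
v=5: a=5^-1·(≡3), b=5^2·(≡1) mod 5; (3|5)=-1, (1|5)=+1; (−1)^{-1·2·2}·(-1)^2·(+1)^-1 = +1.
v=41: a=41^1·(≡35), b=41^2·(≡14) mod 41; (35|41)=-1, (14|41)=-1; (−1)^{1·2·20}·(-1)^2·(-1)^1 = -1.
v=11: a=11^1·(≡9), b=11^3·(≡9) mod 11; (9|11)=+1, (9|11)=+1; (−1)^{1·3·5}·(+1)^3·(+1)^1 = -1.
v=7: a=7^1·(≡2), b=7^0·(≡2) mod 7; (2|7)=+1, (2|7)=+1; (−1)^{1·0·3}·(+1)^0·(+1)^1 = +1.
v=3: a=3^0·(≡1), b=3^6·(≡1) mod 3; (1|3)=+1, (1|3)=+1; (−1)^{0·6·1}·(+1)^6·(+1)^0 = +1.
v=2: v_2(a)=2, v_2(b)=2; units ≡ 5, 3 (mod 8); ε·ε+αω+βω = 0·1+2·1+2·1 ≡ 0  ⇒  (a,b)_2 = +1.
v=∞: -299915 < 0 and 187891 > 0  ⇒  (a,b)_∞ = +1.
v=29: a=29^0·(≡26), b=29^-1·(≡12) mod 29; (26|29)=-1, (12|29)=-1; (−1)^{0·-1·14}·(-1)^-1·(-1)^0 = -1.
v=19: a=19^1·(≡9), b=19^1·(≡17) mod 19; (9|19)=+1, (17|19)=+1; (−1)^{1·1·9}·(+1)^1·(+1)^1 = -1.
(-299915, 187891 / ℚ) ramifies at {11, 19, 29, 41}: a division algebra.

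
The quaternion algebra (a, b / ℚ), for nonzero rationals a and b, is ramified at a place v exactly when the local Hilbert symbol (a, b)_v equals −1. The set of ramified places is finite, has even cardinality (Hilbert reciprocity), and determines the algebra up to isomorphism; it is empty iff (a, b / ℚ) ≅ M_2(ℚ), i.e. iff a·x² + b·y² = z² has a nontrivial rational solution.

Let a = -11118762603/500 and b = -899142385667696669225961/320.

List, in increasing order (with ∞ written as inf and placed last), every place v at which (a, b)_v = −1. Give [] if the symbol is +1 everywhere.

[5, 17, 23, inf]

(a, b) ≡ (-25415, -76245) mod (ℚ^×)²; places V = {2, 3, 5, 13, 17, 23, 29, ∞}.
(a,b)_2: α=-2, β=-6; u≡1, v≡3 (mod 8); ε(u)ε(v)=0·1, αω(v)=-2·1, βω(u)=-6·0; sum ≡ 0  ⇒  +1.
(a,b)_23: α=1, u≡7; β=3, v≡7 (mod 23); (7|23)=-1, (7|23)=-1; sign (−1)^1·-1^3·-1^1 = -1.
(a,b)_5: α=-3, u≡3; β=-1, v≡1 (mod 5); (3|5)=-1, (1|5)=+1; sign (−1)^0·-1^-1·+1^-3 = -1.
(a,b)_29: α=2, u≡2; β=6, v≡6 (mod 29); (2|29)=-1, (6|29)=+1; sign (−1)^0·-1^6·+1^2 = +1.
(a,b)_17: α=3, u≡4; β=1, v≡11 (mod 17); (4|17)=+1, (11|17)=-1; sign (−1)^0·+1^1·-1^3 = -1.
(a,b)_∞: sgn(-25415)=−, sgn(-76245)=−, so -1.
(a,b)_3: α=2, u≡1; β=9, v≡1 (mod 3); (1|3)=+1, (1|3)=+1; sign (−1)^0·+1^9·+1^2 = +1.
(a,b)_13: α=1, u≡5; β=5, v≡7 (mod 13); (5|13)=-1, (7|13)=-1; sign (−1)^0·-1^5·-1^1 = +1.
Ram(-25415, -76245) = {5, 17, 23, ∞}; no ℚ_5-point on the conic.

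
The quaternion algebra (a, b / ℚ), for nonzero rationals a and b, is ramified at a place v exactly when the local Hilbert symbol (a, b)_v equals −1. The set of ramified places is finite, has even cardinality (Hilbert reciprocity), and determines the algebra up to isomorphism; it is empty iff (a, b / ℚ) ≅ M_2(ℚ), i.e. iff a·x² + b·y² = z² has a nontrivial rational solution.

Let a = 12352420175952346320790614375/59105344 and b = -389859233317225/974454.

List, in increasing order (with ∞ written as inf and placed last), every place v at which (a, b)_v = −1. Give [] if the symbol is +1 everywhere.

[41, 43]

(a, b) ≡ (7, -2147334) mod (ℚ^×)²; places V = {2, 3, 5, 7, 13, 19, 23, 29, 31, 41, 43, ∞}.
(a,b)_41: α=6, u≡29; β=3, v≡29 (mod 41); (29|41)=-1, (29|41)=-1; sign (−1)^0·-1^3·-1^6 = -1.
(a,b)_7: α=7, u≡4; β=3, v≡6 (mod 7); (4|7)=+1, (6|7)=-1; sign (−1)^1·+1^3·-1^7 = +1.
(a,b)_5: α=4, u≡2; β=2, v≡4 (mod 5); (2|5)=-1, (4|5)=+1; sign (−1)^0·-1^2·+1^4 = +1.
(a,b)_19: α=2, u≡11; β=0, v≡18 (mod 19); (11|19)=+1, (18|19)=-1; sign (−1)^0·+1^0·-1^2 = +1.
(a,b)_31: α=-4, u≡8; β=-2, v≡16 (mod 31); (8|31)=+1, (16|31)=+1; sign (−1)^0·+1^-2·+1^-4 = +1.
(a,b)_∞: sgn(7)=+, sgn(-2147334)=−, so +1.
(a,b)_23: α=0, u≡15; β=2, v≡20 (mod 23); (15|23)=-1, (20|23)=-1; sign (−1)^0·-1^2·-1^0 = +1.
(a,b)_13: α=0, u≡7; β=-2, v≡8 (mod 13); (7|13)=-1, (8|13)=-1; sign (−1)^0·-1^-2·-1^0 = +1.
(a,b)_29: α=2, u≡6; β=1, v≡7 (mod 29); (6|29)=+1, (7|29)=+1; sign (−1)^0·+1^1·+1^2 = +1.
(a,b)_3: α=2, u≡1; β=-1, v≡1 (mod 3); (1|3)=+1, (1|3)=+1; sign (−1)^0·+1^-1·+1^2 = +1.
(a,b)_43: α=2, u≡20; β=1, v≡34 (mod 43); (20|43)=-1, (34|43)=-1; sign (−1)^0·-1^1·-1^2 = -1.
(a,b)_2: α=-6, β=-1; u≡7, v≡5 (mod 8); ε(u)ε(v)=1·0, αω(v)=-6·1, βω(u)=-1·0; sum ≡ 0  ⇒  +1.
(7, -2147334 / ℚ) ramifies at {41, 43}: a division algebra.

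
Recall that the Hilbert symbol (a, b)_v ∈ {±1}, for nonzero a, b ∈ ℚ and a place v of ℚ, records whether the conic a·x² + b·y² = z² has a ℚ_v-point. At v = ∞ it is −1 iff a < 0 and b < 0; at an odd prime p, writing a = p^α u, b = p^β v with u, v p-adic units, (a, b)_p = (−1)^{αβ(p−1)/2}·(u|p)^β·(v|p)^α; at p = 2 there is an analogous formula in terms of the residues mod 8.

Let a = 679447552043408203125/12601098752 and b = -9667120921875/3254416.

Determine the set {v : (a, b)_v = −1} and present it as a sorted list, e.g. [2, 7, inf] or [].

[2, 17]

(a, b) ≡ (10, -51) mod (ℚ^×)²; places V = {2, 3, 5, 7, 11, 17, 41, 43, ∞}.
(a,b)_∞: sgn(10)=+, sgn(-51)=−, so +1.
(a,b)_7: α=2, u≡5; β=0, v≡6 (mod 7); (5|7)=-1, (6|7)=-1; sign (−1)^0·-1^0·-1^2 = +1.
(a,b)_17: α=2, u≡12; β=1, v≡11 (mod 17); (12|17)=-1, (11|17)=-1; sign (−1)^0·-1^1·-1^2 = -1.
(a,b)_11: α=-4, u≡7; β=-2, v≡1 (mod 11); (7|11)=-1, (1|11)=+1; sign (−1)^0·-1^-2·+1^-4 = +1.
(a,b)_3: α=12, u≡1; β=9, v≡1 (mod 3); (1|3)=+1, (1|3)=+1; sign (−1)^0·+1^9·+1^12 = +1.
(a,b)_5: α=11, u≡2; β=6, v≡1 (mod 5); (2|5)=-1, (1|5)=+1; sign (−1)^0·-1^6·+1^11 = +1.
(a,b)_2: α=-9, β=-4; u≡5, v≡5 (mod 8); ε(u)ε(v)=0·0, αω(v)=-9·1, βω(u)=-4·1; sum ≡ 1  ⇒  -1.
(a,b)_41: α=-2, u≡4; β=-2, v≡5 (mod 41); (4|41)=+1, (5|41)=+1; sign (−1)^0·+1^-2·+1^-2 = +1.
(a,b)_43: α=2, u≡23; β=2, v≡17 (mod 43); (23|43)=+1, (17|43)=+1; sign (−1)^0·+1^2·+1^2 = +1.
|Ram(10, -51)| = 2, even; anisotropic at {2, 17}.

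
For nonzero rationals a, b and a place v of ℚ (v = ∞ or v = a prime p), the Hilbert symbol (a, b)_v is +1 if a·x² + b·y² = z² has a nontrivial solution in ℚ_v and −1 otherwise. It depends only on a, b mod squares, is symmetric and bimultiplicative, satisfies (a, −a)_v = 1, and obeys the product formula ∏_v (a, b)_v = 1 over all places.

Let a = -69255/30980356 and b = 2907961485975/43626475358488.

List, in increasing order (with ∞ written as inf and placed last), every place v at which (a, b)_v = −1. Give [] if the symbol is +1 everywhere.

[5, 31]

(a, b) ≡ (-95, 328042) mod (ℚ^×)²; places V = {2, 3, 5, 7, 11, 13, 19, 23, 31, 37, ∞}.
(a,b)_19: α=1, u≡3; β=2, v≡5 (mod 19); (3|19)=-1, (5|19)=+1; sign (−1)^0·-1^2·+1^1 = +1.
(a,b)_11: α=-4, u≡3; β=-7, v≡5 (mod 11); (3|11)=+1, (5|11)=+1; sign (−1)^0·+1^-7·+1^-4 = +1.
(a,b)_3: α=6, u≡1; β=2, v≡1 (mod 3); (1|3)=+1, (1|3)=+1; sign (−1)^0·+1^2·+1^6 = +1.
(a,b)_31: α=0, u≡3; β=1, v≡17 (mod 31); (3|31)=-1, (17|31)=-1; sign (−1)^0·-1^1·-1^0 = -1.
(a,b)_∞: sgn(-95)=−, sgn(328042)=+, so +1.
(a,b)_13: α=0, u≡12; β=1, v≡3 (mod 13); (12|13)=+1, (3|13)=+1; sign (−1)^0·+1^1·+1^0 = +1.
(a,b)_37: α=0, u≡34; β=1, v≡17 (mod 37); (34|37)=+1, (17|37)=-1; sign (−1)^0·+1^1·-1^0 = +1.
(a,b)_5: α=1, u≡4; β=2, v≡3 (mod 5); (4|5)=+1, (3|5)=-1; sign (−1)^0·+1^2·-1^1 = -1.
(a,b)_7: α=0, u≡3; β=4, v≡4 (mod 7); (3|7)=-1, (4|7)=+1; sign (−1)^0·-1^4·+1^0 = +1.
(a,b)_2: α=-2, β=-3; u≡1, v≡5 (mod 8); ε(u)ε(v)=0·0, αω(v)=-2·1, βω(u)=-3·0; sum ≡ 0  ⇒  +1.
(a,b)_23: α=-2, u≡15; β=-4, v≡2 (mod 23); (15|23)=-1, (2|23)=+1; sign (−1)^0·-1^-4·+1^-2 = +1.
(-95, 328042 / ℚ) ramifies at {5, 31}: a division algebra.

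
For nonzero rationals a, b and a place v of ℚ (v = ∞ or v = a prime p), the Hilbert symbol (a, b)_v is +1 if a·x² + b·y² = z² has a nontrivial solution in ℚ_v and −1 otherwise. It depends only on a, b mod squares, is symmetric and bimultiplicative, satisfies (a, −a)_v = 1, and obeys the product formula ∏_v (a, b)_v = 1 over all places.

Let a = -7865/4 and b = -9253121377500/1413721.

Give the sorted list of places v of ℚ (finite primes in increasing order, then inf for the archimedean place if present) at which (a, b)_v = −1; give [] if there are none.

(a, b) ≡ (-65, -119) mod (ℚ^×)²; places V = {2, 3, 5, 7, 11, 13, 17, 29, 41, ∞}.
(a,b)_41: α=0, u≡12; β=-2, v≡33 (mod 41); (12|41)=-1, (33|41)=+1; sign (−1)^0·-1^-2·+1^0 = +1.
(a,b)_3: α=0, u≡1; β=2, v≡1 (mod 3); (1|3)=+1, (1|3)=+1; sign (−1)^0·+1^2·+1^0 = +1.
(a,b)_∞: sgn(-65)=−, sgn(-119)=−, so -1.
(a,b)_29: α=0, u≡13; β=-2, v≡8 (mod 29); (13|29)=+1, (8|29)=-1; sign (−1)^0·+1^-2·-1^0 = +1.
(a,b)_7: α=0, u≡6; β=1, v≡2 (mod 7); (6|7)=-1, (2|7)=+1; sign (−1)^0·-1^1·+1^0 = -1.
(a,b)_13: α=1, u≡8; β=4, v≡5 (mod 13); (8|13)=-1, (5|13)=-1; sign (−1)^0·-1^4·-1^1 = -1.
(a,b)_17: α=0, u≡10; β=1, v≡10 (mod 17); (10|17)=-1, (10|17)=-1; sign (−1)^0·-1^1·-1^0 = -1.
(a,b)_2: α=-2, β=2; u≡7, v≡1 (mod 8); ε(u)ε(v)=1·0, αω(v)=-2·0, βω(u)=2·0; sum ≡ 0  ⇒  +1.
(a,b)_5: α=1, u≡3; β=4, v≡1 (mod 5); (3|5)=-1, (1|5)=+1; sign (−1)^0·-1^4·+1^1 = +1.
(a,b)_11: α=2, u≡3; β=2, v≡6 (mod 11); (3|11)=+1, (6|11)=-1; sign (−1)^0·+1^2·-1^2 = +1.
Ram(-65, -119) = {7, 13, 17, ∞}; no ℚ_7-point on the conic.

[7, 13, 17, inf]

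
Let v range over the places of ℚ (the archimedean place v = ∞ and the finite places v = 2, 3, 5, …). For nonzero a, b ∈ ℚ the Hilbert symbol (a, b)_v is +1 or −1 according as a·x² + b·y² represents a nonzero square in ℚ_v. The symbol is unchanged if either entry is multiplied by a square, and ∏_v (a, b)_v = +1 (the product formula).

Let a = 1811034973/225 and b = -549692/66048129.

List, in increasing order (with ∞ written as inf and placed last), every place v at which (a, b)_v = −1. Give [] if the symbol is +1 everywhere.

(a, b) ≡ (6266557, -143) mod (ℚ^×)²; places V = {2, 3, 5, 7, 11, 13, 17, 23, 31, 43, 47, ∞}.
(a,b)_7: α=0, u≡6; β=-2, v≡4 (mod 7); (6|7)=-1, (4|7)=+1; sign (−1)^0·-1^-2·+1^0 = +1.
(a,b)_13: α=0, u≡5; β=1, v≡11 (mod 13); (5|13)=-1, (11|13)=-1; sign (−1)^0·-1^1·-1^0 = -1.
(a,b)_5: α=-2, u≡2; β=0, v≡2 (mod 5); (2|5)=-1, (2|5)=-1; sign (−1)^0·-1^0·-1^-2 = +1.
(a,b)_∞: sgn(6266557)=+, sgn(-143)=−, so +1.
(a,b)_43: α=0, u≡6; β=-2, v≡27 (mod 43); (6|43)=+1, (27|43)=-1; sign (−1)^0·+1^-2·-1^0 = +1.
(a,b)_3: α=-2, u≡1; β=-6, v≡1 (mod 3); (1|3)=+1, (1|3)=+1; sign (−1)^0·+1^-6·+1^-2 = +1.
(a,b)_17: α=3, u≡11; β=0, v≡3 (mod 17); (11|17)=-1, (3|17)=-1; sign (−1)^0·-1^0·-1^3 = -1.
(a,b)_23: α=1, u≡2; β=0, v≡3 (mod 23); (2|23)=+1, (3|23)=+1; sign (−1)^0·+1^0·+1^1 = +1.
(a,b)_11: α=1, u≡7; β=1, v≡3 (mod 11); (7|11)=-1, (3|11)=+1; sign (−1)^1·-1^1·+1^1 = +1.
(a,b)_2: α=0, β=2; u≡5, v≡1 (mod 8); ε(u)ε(v)=0·0, αω(v)=0·0, βω(u)=2·1; sum ≡ 0  ⇒  +1.
(a,b)_47: α=1, u≡15; β=0, v≡13 (mod 47); (15|47)=-1, (13|47)=-1; sign (−1)^0·-1^0·-1^1 = -1.
(a,b)_31: α=1, u≡26; β=2, v≡23 (mod 31); (26|31)=-1, (23|31)=-1; sign (−1)^0·-1^2·-1^1 = -1.
(6266557, -143 / ℚ) ramifies at {13, 17, 31, 47}: a division algebra.

[13, 17, 31, 47]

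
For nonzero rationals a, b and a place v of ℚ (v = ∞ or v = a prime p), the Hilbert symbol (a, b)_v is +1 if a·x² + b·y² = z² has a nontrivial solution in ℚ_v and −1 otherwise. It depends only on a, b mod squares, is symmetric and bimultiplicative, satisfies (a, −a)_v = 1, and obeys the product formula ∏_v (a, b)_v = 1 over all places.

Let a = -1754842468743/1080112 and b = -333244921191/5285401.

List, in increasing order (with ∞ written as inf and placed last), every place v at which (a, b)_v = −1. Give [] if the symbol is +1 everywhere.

[7, 17, 29, inf]

(a, b) ≡ (-2619309, -238119) mod (ℚ^×)²; places V = {2, 3, 7, 11, 13, 17, 19, 23, 29, 41, ∞}.
(a,b)_17: α=-1, u≡7; β=1, v≡2 (mod 17); (7|17)=-1, (2|17)=+1; sign (−1)^0·-1^1·+1^-1 = -1.
(a,b)_3: α=3, u≡2; β=1, v≡1 (mod 3); (2|3)=-1, (1|3)=+1; sign (−1)^1·-1^1·+1^3 = +1.
(a,b)_7: α=3, u≡6; β=3, v≡5 (mod 7); (6|7)=-1, (5|7)=-1; sign (−1)^1·-1^3·-1^3 = -1.
(a,b)_11: α=-1, u≡9; β=-4, v≡3 (mod 11); (9|11)=+1, (3|11)=+1; sign (−1)^0·+1^-4·+1^-1 = +1.
(a,b)_13: α=2, u≡9; β=4, v≡5 (mod 13); (9|13)=+1, (5|13)=-1; sign (−1)^0·+1^4·-1^2 = +1.
(a,b)_41: α=2, u≡19; β=0, v≡36 (mod 41); (19|41)=-1, (36|41)=+1; sign (−1)^0·-1^0·+1^2 = +1.
(a,b)_23: α=1, u≡1; β=1, v≡22 (mod 23); (1|23)=+1, (22|23)=-1; sign (−1)^1·+1^1·-1^1 = +1.
(a,b)_2: α=-4, β=0; u≡3, v≡1 (mod 8); ε(u)ε(v)=1·0, αω(v)=-4·0, βω(u)=0·1; sum ≡ 0  ⇒  +1.
(a,b)_19: α=-2, u≡13; β=-2, v≡13 (mod 19); (13|19)=-1, (13|19)=-1; sign (−1)^0·-1^-2·-1^-2 = +1.
(a,b)_29: α=1, u≡18; β=1, v≡5 (mod 29); (18|29)=-1, (5|29)=+1; sign (−1)^0·-1^1·+1^1 = -1.
(a,b)_∞: sgn(-2619309)=−, sgn(-238119)=−, so -1.
(-2619309, -238119 / ℚ) ramifies at {7, 17, 29, ∞}: a division algebra.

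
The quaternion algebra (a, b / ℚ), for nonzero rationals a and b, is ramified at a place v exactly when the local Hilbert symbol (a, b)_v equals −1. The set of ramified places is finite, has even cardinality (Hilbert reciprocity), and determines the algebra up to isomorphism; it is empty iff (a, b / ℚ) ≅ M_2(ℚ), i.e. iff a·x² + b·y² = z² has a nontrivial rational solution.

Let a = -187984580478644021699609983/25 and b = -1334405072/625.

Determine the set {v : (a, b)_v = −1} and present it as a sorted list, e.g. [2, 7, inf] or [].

[7, 11, 31, inf]

(a, b) ≡ (-84847, -493493) mod (ℚ^×)²; places V = {2, 5, 7, 11, 13, 17, 23, 29, 31, ∞}.
(a,b)_5: α=-2, u≡2; β=-4, v≡3 (mod 5); (2|5)=-1, (3|5)=-1; sign (−1)^0·-1^-4·-1^-2 = +1.
(a,b)_2: α=0, β=4; u≡1, v≡3 (mod 8); ε(u)ε(v)=0·1, αω(v)=0·1, βω(u)=4·0; sum ≡ 0  ⇒  +1.
(a,b)_13: α=4, u≡4; β=3, v≡10 (mod 13); (4|13)=+1, (10|13)=+1; sign (−1)^0·+1^3·+1^4 = +1.
(a,b)_7: α=3, u≡3; β=1, v≡5 (mod 7); (3|7)=-1, (5|7)=-1; sign (−1)^1·-1^1·-1^3 = -1.
(a,b)_∞: sgn(-84847)=−, sgn(-493493)=−, so -1.
(a,b)_23: α=3, u≡19; β=0, v≡1 (mod 23); (19|23)=-1, (1|23)=+1; sign (−1)^0·-1^0·+1^3 = +1.
(a,b)_17: α=3, u≡5; β=1, v≡11 (mod 17); (5|17)=-1, (11|17)=-1; sign (−1)^0·-1^1·-1^3 = +1.
(a,b)_11: α=4, u≡8; β=1, v≡6 (mod 11); (8|11)=-1, (6|11)=-1; sign (−1)^0·-1^1·-1^4 = -1.
(a,b)_29: α=4, u≡5; β=1, v≡28 (mod 29); (5|29)=+1, (28|29)=+1; sign (−1)^0·+1^1·+1^4 = +1.
(a,b)_31: α=1, u≡27; β=0, v≡13 (mod 31); (27|31)=-1, (13|31)=-1; sign (−1)^0·-1^0·-1^1 = -1.
Ram(-84847, -493493) = {7, 11, 31, ∞}; no ℚ_7-point on the conic.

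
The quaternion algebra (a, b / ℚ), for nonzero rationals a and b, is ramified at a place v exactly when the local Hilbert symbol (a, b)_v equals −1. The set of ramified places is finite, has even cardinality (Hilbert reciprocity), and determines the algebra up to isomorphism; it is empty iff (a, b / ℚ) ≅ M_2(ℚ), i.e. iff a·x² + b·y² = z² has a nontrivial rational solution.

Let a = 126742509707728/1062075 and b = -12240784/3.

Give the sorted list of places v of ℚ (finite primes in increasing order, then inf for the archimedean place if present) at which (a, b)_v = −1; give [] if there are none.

(a, b) ≡ (62031, -2295147) mod (ℚ^×)²; places V = {2, 3, 5, 7, 17, 23, 29, 31, 37, ∞}.
(a,b)_23: α=5, u≡4; β=1, v≡4 (mod 23); (4|23)=+1, (4|23)=+1; sign (−1)^1·+1^1·+1^5 = -1.
(a,b)_2: α=4, β=4; u≡7, v≡5 (mod 8); ε(u)ε(v)=1·0, αω(v)=4·1, βω(u)=4·0; sum ≡ 0  ⇒  +1.
(a,b)_3: α=-1, u≡1; β=-1, v≡2 (mod 3); (1|3)=+1, (2|3)=-1; sign (−1)^1·+1^-1·-1^-1 = +1.
(a,b)_29: α=1, u≡20; β=1, v≡19 (mod 29); (20|29)=+1, (19|29)=-1; sign (−1)^0·+1^1·-1^1 = -1.
(a,b)_5: α=-2, u≡1; β=0, v≡2 (mod 5); (1|5)=+1, (2|5)=-1; sign (−1)^0·+1^0·-1^-2 = +1.
(a,b)_37: α=2, u≡22; β=1, v≡32 (mod 37); (22|37)=-1, (32|37)=-1; sign (−1)^0·-1^1·-1^2 = -1.
(a,b)_7: α=-2, u≡4; β=0, v≡6 (mod 7); (4|7)=+1, (6|7)=-1; sign (−1)^0·+1^0·-1^-2 = +1.
(a,b)_31: α=1, u≡21; β=1, v≡15 (mod 31); (21|31)=-1, (15|31)=-1; sign (−1)^1·-1^1·-1^1 = -1.
(a,b)_17: α=-2, u≡8; β=0, v≡5 (mod 17); (8|17)=+1, (5|17)=-1; sign (−1)^0·+1^0·-1^-2 = +1.
(a,b)_∞: sgn(62031)=+, sgn(-2295147)=−, so +1.
|Ram(62031, -2295147)| = 4, even; anisotropic at {23, 29, 31, 37}.

[23, 29, 31, 37]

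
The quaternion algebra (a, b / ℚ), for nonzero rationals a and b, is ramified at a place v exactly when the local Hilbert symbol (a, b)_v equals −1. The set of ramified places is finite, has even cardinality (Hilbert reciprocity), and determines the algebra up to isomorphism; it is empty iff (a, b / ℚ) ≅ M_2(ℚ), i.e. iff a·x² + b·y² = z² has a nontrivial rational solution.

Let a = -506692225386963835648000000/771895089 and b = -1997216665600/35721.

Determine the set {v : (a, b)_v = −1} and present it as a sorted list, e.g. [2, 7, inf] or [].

Mod squares: a ≡ -43, b ≡ -19504069. Check v ∈ {∞, 2, 3, 5, 7, 11, 13, 23, 37, 41, 43}.
v=2: v_2(a)=14, v_2(b)=12; units ≡ 5, 3 (mod 8); ε·ε+αω+βω = 0·1+14·1+12·1 ≡ 0  ⇒  (a,b)_2 = +1.
v=23: a=23^2·(≡6), b=23^1·(≡14) mod 23; (6|23)=+1, (14|23)=-1; (−1)^{2·1·11}·(+1)^1·(-1)^2 = +1.
v=∞: -43 < 0 and -19504069 < 0  ⇒  (a,b)_∞ = -1.
v=3: a=3^-8·(≡2), b=3^-6·(≡2) mod 3; (2|3)=-1, (2|3)=-1; (−1)^{-8·-6·1}·(-1)^-6·(-1)^-8 = +1.
v=37: a=37^2·(≡8), b=37^1·(≡35) mod 37; (8|37)=-1, (35|37)=-1; (−1)^{2·1·18}·(-1)^1·(-1)^2 = -1.
v=43: a=43^3·(≡32), b=43^1·(≡9) mod 43; (32|43)=-1, (9|43)=+1; (−1)^{3·1·21}·(-1)^1·(+1)^3 = +1.
v=11: a=11^2·(≡5), b=11^0·(≡5) mod 11; (5|11)=+1, (5|11)=+1; (−1)^{2·0·5}·(+1)^0·(+1)^2 = +1.
v=7: a=7^-6·(≡6), b=7^-2·(≡5) mod 7; (6|7)=-1, (5|7)=-1; (−1)^{-6·-2·3}·(-1)^-2·(-1)^-6 = +1.
v=13: a=13^2·(≡9), b=13^1·(≡10) mod 13; (9|13)=+1, (10|13)=+1; (−1)^{2·1·6}·(+1)^1·(+1)^2 = +1.
v=41: a=41^2·(≡25), b=41^1·(≡24) mod 41; (25|41)=+1, (24|41)=-1; (−1)^{2·1·20}·(+1)^1·(-1)^2 = +1.
v=5: a=5^6·(≡2), b=5^2·(≡1) mod 5; (2|5)=-1, (1|5)=+1; (−1)^{6·2·2}·(-1)^2·(+1)^6 = +1.
|Ram(-43, -19504069)| = 2, even; anisotropic at {37, ∞}.

[37, inf]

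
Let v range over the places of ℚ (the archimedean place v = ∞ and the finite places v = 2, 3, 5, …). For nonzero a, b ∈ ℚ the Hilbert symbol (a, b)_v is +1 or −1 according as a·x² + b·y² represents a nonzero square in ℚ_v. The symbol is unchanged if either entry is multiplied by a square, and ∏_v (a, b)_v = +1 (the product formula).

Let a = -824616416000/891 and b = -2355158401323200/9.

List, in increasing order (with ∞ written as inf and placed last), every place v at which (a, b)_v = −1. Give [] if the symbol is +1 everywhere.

(a, b) ≡ (-13585, -323) mod (ℚ^×)²; places V = {2, 3, 5, 11, 13, 17, 19, ∞}.
(a,b)_19: α=3, u≡9; β=5, v≡8 (mod 19); (9|19)=+1, (8|19)=-1; sign (−1)^1·+1^5·-1^3 = +1.
(a,b)_17: α=2, u≡8; β=3, v≡16 (mod 17); (8|17)=+1, (16|17)=+1; sign (−1)^0·+1^3·+1^2 = +1.
(a,b)_11: α=-1, u≡2; β=2, v≡10 (mod 11); (2|11)=-1, (10|11)=-1; sign (−1)^0·-1^2·-1^-1 = -1.
(a,b)_∞: sgn(-13585)=−, sgn(-323)=−, so -1.
(a,b)_2: α=8, β=6; u≡7, v≡5 (mod 8); ε(u)ε(v)=1·0, αω(v)=8·1, βω(u)=6·0; sum ≡ 0  ⇒  +1.
(a,b)_3: α=-4, u≡2; β=-2, v≡1 (mod 3); (2|3)=-1, (1|3)=+1; sign (−1)^0·-1^-2·+1^-4 = +1.
(a,b)_5: α=3, u≡2; β=2, v≡3 (mod 5); (2|5)=-1, (3|5)=-1; sign (−1)^0·-1^2·-1^3 = -1.
(a,b)_13: α=1, u≡2; β=0, v≡11 (mod 13); (2|13)=-1, (11|13)=-1; sign (−1)^0·-1^0·-1^1 = -1.
(-13585, -323 / ℚ) ramifies at {5, 11, 13, ∞}: a division algebra.

[5, 11, 13, inf]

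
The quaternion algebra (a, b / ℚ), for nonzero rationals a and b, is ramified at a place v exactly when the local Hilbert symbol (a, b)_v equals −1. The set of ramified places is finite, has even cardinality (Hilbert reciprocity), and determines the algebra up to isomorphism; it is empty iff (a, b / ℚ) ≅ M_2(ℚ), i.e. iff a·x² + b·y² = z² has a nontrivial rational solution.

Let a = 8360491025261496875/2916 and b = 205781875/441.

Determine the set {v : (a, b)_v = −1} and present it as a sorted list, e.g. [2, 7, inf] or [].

(a, b) ≡ (123395, 329251) mod (ℚ^×)²; places V = {2, 3, 5, 7, 13, 19, 23, 29, 31, 37, 43, ∞}.
(a,b)_19: α=2, u≡17; β=1, v≡9 (mod 19); (17|19)=+1, (9|19)=+1; sign (−1)^0·+1^1·+1^2 = +1.
(a,b)_3: α=-6, u≡2; β=-2, v≡1 (mod 3); (2|3)=-1, (1|3)=+1; sign (−1)^0·-1^-2·+1^-6 = +1.
(a,b)_7: α=0, u≡3; β=-2, v≡6 (mod 7); (3|7)=-1, (6|7)=-1; sign (−1)^0·-1^-2·-1^0 = +1.
(a,b)_∞: sgn(123395)=+, sgn(329251)=+, so +1.
(a,b)_37: α=1, u≡15; β=0, v≡21 (mod 37); (15|37)=-1, (21|37)=+1; sign (−1)^0·-1^0·+1^1 = +1.
(a,b)_29: α=1, u≡27; β=0, v≡18 (mod 29); (27|29)=-1, (18|29)=-1; sign (−1)^0·-1^0·-1^1 = -1.
(a,b)_5: α=5, u≡4; β=4, v≡1 (mod 5); (4|5)=+1, (1|5)=+1; sign (−1)^0·+1^4·+1^5 = +1.
(a,b)_43: α=2, u≡28; β=1, v≡18 (mod 43); (28|43)=-1, (18|43)=-1; sign (−1)^0·-1^1·-1^2 = -1.
(a,b)_23: α=1, u≡2; β=0, v≡6 (mod 23); (2|23)=+1, (6|23)=+1; sign (−1)^0·+1^0·+1^1 = +1.
(a,b)_2: α=-2, β=0; u≡3, v≡3 (mod 8); ε(u)ε(v)=1·1, αω(v)=-2·1, βω(u)=0·1; sum ≡ 1  ⇒  -1.
(a,b)_31: α=2, u≡6; β=1, v≡18 (mod 31); (6|31)=-1, (18|31)=+1; sign (−1)^0·-1^1·+1^2 = -1.
(a,b)_13: α=2, u≡1; β=1, v≡10 (mod 13); (1|13)=+1, (10|13)=+1; sign (−1)^0·+1^1·+1^2 = +1.
|Ram(123395, 329251)| = 4, even; anisotropic at {2, 29, 31, 43}.

[2, 29, 31, 43]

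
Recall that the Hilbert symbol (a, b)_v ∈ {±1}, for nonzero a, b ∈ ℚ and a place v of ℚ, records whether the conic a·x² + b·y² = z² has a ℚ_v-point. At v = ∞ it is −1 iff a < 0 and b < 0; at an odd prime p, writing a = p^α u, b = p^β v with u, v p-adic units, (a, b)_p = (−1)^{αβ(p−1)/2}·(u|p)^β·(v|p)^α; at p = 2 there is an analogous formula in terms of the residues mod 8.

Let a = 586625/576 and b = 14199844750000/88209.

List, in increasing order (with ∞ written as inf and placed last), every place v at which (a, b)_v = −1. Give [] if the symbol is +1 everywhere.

[13, 19]

(a, b) ≡ (65, 19) mod (ℚ^×)²; places V = {2, 3, 5, 7, 11, 13, 19, ∞}.
(a,b)_19: α=2, u≡8; β=3, v≡4 (mod 19); (8|19)=-1, (4|19)=+1; sign (−1)^0·-1^3·+1^2 = -1.
(a,b)_11: α=0, u≡7; β=-2, v≡10 (mod 11); (7|11)=-1, (10|11)=-1; sign (−1)^0·-1^-2·-1^0 = +1.
(a,b)_5: α=3, u≡3; β=6, v≡1 (mod 5); (3|5)=-1, (1|5)=+1; sign (−1)^0·-1^6·+1^3 = +1.
(a,b)_7: α=0, u≡2; β=2, v≡6 (mod 7); (2|7)=+1, (6|7)=-1; sign (−1)^0·+1^2·-1^0 = +1.
(a,b)_13: α=1, u≡7; β=2, v≡5 (mod 13); (7|13)=-1, (5|13)=-1; sign (−1)^0·-1^2·-1^1 = -1.
(a,b)_∞: sgn(65)=+, sgn(19)=+, so +1.
(a,b)_3: α=-2, u≡2; β=-6, v≡1 (mod 3); (2|3)=-1, (1|3)=+1; sign (−1)^0·-1^-6·+1^-2 = +1.
(a,b)_2: α=-6, β=4; u≡1, v≡3 (mod 8); ε(u)ε(v)=0·1, αω(v)=-6·1, βω(u)=4·0; sum ≡ 0  ⇒  +1.
|Ram(65, 19)| = 2, even; anisotropic at {13, 19}.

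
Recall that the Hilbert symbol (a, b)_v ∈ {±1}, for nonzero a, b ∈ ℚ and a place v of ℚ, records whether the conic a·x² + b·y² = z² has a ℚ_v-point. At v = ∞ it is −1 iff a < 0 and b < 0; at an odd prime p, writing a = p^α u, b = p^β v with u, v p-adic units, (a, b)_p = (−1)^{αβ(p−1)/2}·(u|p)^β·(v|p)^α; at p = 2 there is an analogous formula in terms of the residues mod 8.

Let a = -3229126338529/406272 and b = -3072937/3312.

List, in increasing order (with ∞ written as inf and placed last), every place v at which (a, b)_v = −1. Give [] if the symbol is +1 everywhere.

Mod squares: a ≡ -3, b ≡ -4991. Check v ∈ {∞, 2, 3, 7, 13, 17, 23, 31}.
v=7: a=7^6·(≡2), b=7^3·(≡1) mod 7; (2|7)=+1, (1|7)=+1; (−1)^{6·3·3}·(+1)^3·(+1)^6 = +1.
v=∞: -3 < 0 and -4991 < 0  ⇒  (a,b)_∞ = -1.
v=17: a=17^0·(≡12), b=17^2·(≡14) mod 17; (12|17)=-1, (14|17)=-1; (−1)^{0·2·8}·(-1)^2·(-1)^0 = +1.
v=31: a=31^2·(≡25), b=31^1·(≡4) mod 31; (25|31)=+1, (4|31)=+1; (−1)^{2·1·15}·(+1)^1·(+1)^2 = +1.
v=13: a=13^4·(≡10), b=13^0·(≡12) mod 13; (10|13)=+1, (12|13)=+1; (−1)^{4·0·6}·(+1)^0·(+1)^4 = +1.
v=2: v_2(a)=-8, v_2(b)=-4; units ≡ 5, 1 (mod 8); ε·ε+αω+βω = 0·0+-8·0+-4·1 ≡ 0  ⇒  (a,b)_2 = +1.
v=3: a=3^-1·(≡2), b=3^-2·(≡1) mod 3; (2|3)=-1, (1|3)=+1; (−1)^{-1·-2·1}·(-1)^-2·(+1)^-1 = +1.
v=23: a=23^-2·(≡17), b=23^-1·(≡4) mod 23; (17|23)=-1, (4|23)=+1; (−1)^{-2·-1·11}·(-1)^-1·(+1)^-2 = -1.
(-3, -4991 / ℚ) ramifies at {23, ∞}: a division algebra.

[23, inf]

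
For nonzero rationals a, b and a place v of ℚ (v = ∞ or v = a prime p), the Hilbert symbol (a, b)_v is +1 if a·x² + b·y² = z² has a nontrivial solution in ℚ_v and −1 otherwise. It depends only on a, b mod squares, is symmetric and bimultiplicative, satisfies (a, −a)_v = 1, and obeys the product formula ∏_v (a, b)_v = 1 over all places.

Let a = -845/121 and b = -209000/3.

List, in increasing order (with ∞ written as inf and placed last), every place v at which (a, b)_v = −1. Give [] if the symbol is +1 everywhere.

(a, b) ≡ (-5, -6270) mod (ℚ^×)²; places V = {2, 3, 5, 11, 13, 19, ∞}.
(a,b)_11: α=-2, u≡2; β=1, v≡10 (mod 11); (2|11)=-1, (10|11)=-1; sign (−1)^0·-1^1·-1^-2 = -1.
(a,b)_13: α=2, u≡2; β=0, v≡9 (mod 13); (2|13)=-1, (9|13)=+1; sign (−1)^0·-1^0·+1^2 = +1.
(a,b)_19: α=0, u≡15; β=1, v≡13 (mod 19); (15|19)=-1, (13|19)=-1; sign (−1)^0·-1^1·-1^0 = -1.
(a,b)_∞: sgn(-5)=−, sgn(-6270)=−, so -1.
(a,b)_2: α=0, β=3; u≡3, v≡1 (mod 8); ε(u)ε(v)=1·0, αω(v)=0·0, βω(u)=3·1; sum ≡ 1  ⇒  -1.
(a,b)_3: α=0, u≡1; β=-1, v≡1 (mod 3); (1|3)=+1, (1|3)=+1; sign (−1)^0·+1^-1·+1^0 = +1.
(a,b)_5: α=1, u≡1; β=3, v≡1 (mod 5); (1|5)=+1, (1|5)=+1; sign (−1)^0·+1^3·+1^1 = +1.
(-5, -6270 / ℚ) ramifies at {2, 11, 19, ∞}: a division algebra.

[2, 11, 19, inf]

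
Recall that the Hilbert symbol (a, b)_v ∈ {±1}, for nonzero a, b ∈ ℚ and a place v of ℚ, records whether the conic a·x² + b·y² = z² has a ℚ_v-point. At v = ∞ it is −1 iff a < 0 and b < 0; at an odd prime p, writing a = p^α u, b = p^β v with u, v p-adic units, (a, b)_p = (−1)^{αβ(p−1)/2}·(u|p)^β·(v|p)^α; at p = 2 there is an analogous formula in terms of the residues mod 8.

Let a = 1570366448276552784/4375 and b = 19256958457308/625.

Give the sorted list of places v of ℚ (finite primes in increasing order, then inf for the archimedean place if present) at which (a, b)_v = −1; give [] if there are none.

Mod squares: a ≡ 20407387, b ≡ 143. Check v ∈ {∞, 2, 3, 5, 7, 11, 13, 19, 29, 37}.
v=37: a=37^3·(≡15), b=37^2·(≡5) mod 37; (15|37)=-1, (5|37)=-1; (−1)^{3·2·18}·(-1)^2·(-1)^3 = -1.
v=∞: 20407387 > 0 and 143 > 0  ⇒  (a,b)_∞ = +1.
v=11: a=11^1·(≡1), b=11^1·(≡8) mod 11; (1|11)=+1, (8|11)=-1; (−1)^{1·1·5}·(+1)^1·(-1)^1 = +1.
v=19: a=19^3·(≡18), b=19^2·(≡13) mod 19; (18|19)=-1, (13|19)=-1; (−1)^{3·2·9}·(-1)^2·(-1)^3 = -1.
v=29: a=29^3·(≡8), b=29^2·(≡2) mod 29; (8|29)=-1, (2|29)=-1; (−1)^{3·2·14}·(-1)^2·(-1)^3 = -1.
v=3: a=3^4·(≡1), b=3^4·(≡2) mod 3; (1|3)=+1, (2|3)=-1; (−1)^{4·4·1}·(+1)^4·(-1)^4 = +1.
v=5: a=5^-4·(≡2), b=5^-4·(≡3) mod 5; (2|5)=-1, (3|5)=-1; (−1)^{-4·-4·2}·(-1)^-4·(-1)^-4 = +1.
v=2: v_2(a)=4, v_2(b)=2; units ≡ 3, 7 (mod 8); ε·ε+αω+βω = 1·1+4·0+2·1 ≡ 1  ⇒  (a,b)_2 = -1.
v=7: a=7^-1·(≡2), b=7^0·(≡6) mod 7; (2|7)=+1, (6|7)=-1; (−1)^{-1·0·3}·(+1)^0·(-1)^-1 = -1.
v=13: a=13^1·(≡3), b=13^1·(≡5) mod 13; (3|13)=+1, (5|13)=-1; (−1)^{1·1·6}·(+1)^1·(-1)^1 = -1.
(20407387, 143 / ℚ) ramifies at {2, 7, 13, 19, 29, 37}: a division algebra.

[2, 7, 13, 19, 29, 37]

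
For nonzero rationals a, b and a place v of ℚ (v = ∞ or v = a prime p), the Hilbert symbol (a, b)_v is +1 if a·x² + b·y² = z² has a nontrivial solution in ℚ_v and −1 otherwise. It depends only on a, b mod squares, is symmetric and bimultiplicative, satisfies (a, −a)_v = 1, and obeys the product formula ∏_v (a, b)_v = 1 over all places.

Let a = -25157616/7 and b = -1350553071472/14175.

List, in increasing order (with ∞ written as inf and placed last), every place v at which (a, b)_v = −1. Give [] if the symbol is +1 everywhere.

[2, 3, 11, 31, 53, inf]

(a, b) ≡ (-11006457, -333529) mod (ℚ^×)²; places V = {2, 3, 5, 7, 11, 29, 31, 53, ∞}.
(a,b)_2: α=4, β=4; u≡7, v≡7 (mod 8); ε(u)ε(v)=1·1, αω(v)=4·0, βω(u)=4·0; sum ≡ 1  ⇒  -1.
(a,b)_3: α=1, u≡1; β=-4, v≡2 (mod 3); (1|3)=+1, (2|3)=-1; sign (−1)^0·+1^-4·-1^1 = -1.
(a,b)_7: α=-1, u≡6; β=-1, v≡2 (mod 7); (6|7)=-1, (2|7)=+1; sign (−1)^1·-1^-1·+1^-1 = +1.
(a,b)_53: α=1, u≡7; β=1, v≡48 (mod 53); (7|53)=+1, (48|53)=-1; sign (−1)^0·+1^1·-1^1 = -1.
(a,b)_5: α=0, u≡2; β=-2, v≡4 (mod 5); (2|5)=-1, (4|5)=+1; sign (−1)^0·-1^-2·+1^0 = +1.
(a,b)_∞: sgn(-11006457)=−, sgn(-333529)=−, so -1.
(a,b)_11: α=1, u≡6; β=6, v≡2 (mod 11); (6|11)=-1, (2|11)=-1; sign (−1)^0·-1^6·-1^1 = -1.
(a,b)_31: α=1, u≡24; β=1, v≡11 (mod 31); (24|31)=-1, (11|31)=-1; sign (−1)^1·-1^1·-1^1 = -1.
(a,b)_29: α=1, u≡21; β=1, v≡21 (mod 29); (21|29)=-1, (21|29)=-1; sign (−1)^0·-1^1·-1^1 = +1.
(-11006457, -333529 / ℚ) ramifies at {2, 3, 11, 31, 53, ∞}: a division algebra.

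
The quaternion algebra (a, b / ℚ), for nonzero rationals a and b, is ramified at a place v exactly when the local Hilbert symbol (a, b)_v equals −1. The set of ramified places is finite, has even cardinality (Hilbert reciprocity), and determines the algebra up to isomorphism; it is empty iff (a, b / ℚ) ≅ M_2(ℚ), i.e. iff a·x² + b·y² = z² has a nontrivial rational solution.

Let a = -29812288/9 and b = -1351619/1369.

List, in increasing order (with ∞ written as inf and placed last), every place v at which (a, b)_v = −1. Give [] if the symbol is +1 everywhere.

(a, b) ≡ (-465817, -731) mod (ℚ^×)²; places V = {2, 3, 11, 17, 37, 43, 47, 53, ∞}.
(a,b)_53: α=1, u≡11; β=0, v≡25 (mod 53); (11|53)=+1, (25|53)=+1; sign (−1)^0·+1^0·+1^1 = +1.
(a,b)_17: α=1, u≡10; β=1, v≡4 (mod 17); (10|17)=-1, (4|17)=+1; sign (−1)^0·-1^1·+1^1 = -1.
(a,b)_2: α=6, β=0; u≡7, v≡5 (mod 8); ε(u)ε(v)=1·0, αω(v)=6·1, βω(u)=0·0; sum ≡ 0  ⇒  +1.
(a,b)_3: α=-2, u≡2; β=0, v≡1 (mod 3); (2|3)=-1, (1|3)=+1; sign (−1)^0·-1^0·+1^-2 = +1.
(a,b)_43: α=0, u≡19; β=3, v≡27 (mod 43); (19|43)=-1, (27|43)=-1; sign (−1)^0·-1^3·-1^0 = -1.
(a,b)_11: α=1, u≡3; β=0, v≡10 (mod 11); (3|11)=+1, (10|11)=-1; sign (−1)^0·+1^0·-1^1 = -1.
(a,b)_47: α=1, u≡27; β=0, v≡9 (mod 47); (27|47)=+1, (9|47)=+1; sign (−1)^0·+1^0·+1^1 = +1.
(a,b)_37: α=0, u≡2; β=-2, v≡28 (mod 37); (2|37)=-1, (28|37)=+1; sign (−1)^0·-1^-2·+1^0 = +1.
(a,b)_∞: sgn(-465817)=−, sgn(-731)=−, so -1.
(-465817, -731 / ℚ) ramifies at {11, 17, 43, ∞}: a division algebra.

[11, 17, 43, inf]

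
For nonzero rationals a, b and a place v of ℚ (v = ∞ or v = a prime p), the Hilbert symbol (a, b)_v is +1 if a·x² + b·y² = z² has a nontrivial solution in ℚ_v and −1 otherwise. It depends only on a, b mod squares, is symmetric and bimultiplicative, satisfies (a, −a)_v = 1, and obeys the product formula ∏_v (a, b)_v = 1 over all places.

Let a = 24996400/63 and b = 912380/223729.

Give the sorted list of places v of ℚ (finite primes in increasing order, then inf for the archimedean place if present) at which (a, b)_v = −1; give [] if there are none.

[5, 11]

Mod squares: a ≡ 437437, b ≡ 95. Check v ∈ {∞, 2, 3, 5, 7, 11, 13, 19, 23, 43}.
v=19: a=19^1·(≡13), b=19^1·(≡16) mod 19; (13|19)=-1, (16|19)=+1; (−1)^{1·1·9}·(-1)^1·(+1)^1 = +1.
v=5: a=5^2·(≡2), b=5^1·(≡4) mod 5; (2|5)=-1, (4|5)=+1; (−1)^{2·1·2}·(-1)^1·(+1)^2 = -1.
v=13: a=13^1·(≡2), b=13^0·(≡12) mod 13; (2|13)=-1, (12|13)=+1; (−1)^{1·0·6}·(-1)^0·(+1)^1 = +1.
v=23: a=23^1·(≡7), b=23^0·(≡2) mod 23; (7|23)=-1, (2|23)=+1; (−1)^{1·0·11}·(-1)^0·(+1)^1 = +1.
v=∞: 437437 > 0 and 95 > 0  ⇒  (a,b)_∞ = +1.
v=7: a=7^-1·(≡1), b=7^4·(≡1) mod 7; (1|7)=+1, (1|7)=+1; (−1)^{-1·4·3}·(+1)^4·(+1)^-1 = +1.
v=43: a=43^0·(≡25), b=43^-2·(≡10) mod 43; (25|43)=+1, (10|43)=+1; (−1)^{0·-2·21}·(+1)^-2·(+1)^0 = +1.
v=11: a=11^1·(≡8), b=11^-2·(≡7) mod 11; (8|11)=-1, (7|11)=-1; (−1)^{1·-2·5}·(-1)^-2·(-1)^1 = -1.
v=2: v_2(a)=4, v_2(b)=2; units ≡ 5, 7 (mod 8); ε·ε+αω+βω = 0·1+4·0+2·1 ≡ 0  ⇒  (a,b)_2 = +1.
v=3: a=3^-2·(≡1), b=3^0·(≡2) mod 3; (1|3)=+1, (2|3)=-1; (−1)^{-2·0·1}·(+1)^0·(-1)^-2 = +1.
Ram(437437, 95) = {5, 11}; no ℚ_5-point on the conic.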